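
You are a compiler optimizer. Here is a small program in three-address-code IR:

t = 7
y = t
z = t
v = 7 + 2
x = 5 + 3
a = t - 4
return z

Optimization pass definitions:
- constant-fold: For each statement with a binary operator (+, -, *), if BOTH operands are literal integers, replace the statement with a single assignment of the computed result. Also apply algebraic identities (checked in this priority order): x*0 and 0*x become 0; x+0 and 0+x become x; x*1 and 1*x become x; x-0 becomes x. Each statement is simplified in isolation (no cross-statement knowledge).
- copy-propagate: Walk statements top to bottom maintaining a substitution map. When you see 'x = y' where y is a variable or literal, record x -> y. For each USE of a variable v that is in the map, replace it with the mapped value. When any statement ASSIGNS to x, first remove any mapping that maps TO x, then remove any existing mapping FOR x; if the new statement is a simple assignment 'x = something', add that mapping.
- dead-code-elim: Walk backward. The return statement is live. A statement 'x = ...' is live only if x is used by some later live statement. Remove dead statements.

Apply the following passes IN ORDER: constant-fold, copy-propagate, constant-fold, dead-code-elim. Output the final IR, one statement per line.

Answer: return 7

Derivation:
Initial IR:
  t = 7
  y = t
  z = t
  v = 7 + 2
  x = 5 + 3
  a = t - 4
  return z
After constant-fold (7 stmts):
  t = 7
  y = t
  z = t
  v = 9
  x = 8
  a = t - 4
  return z
After copy-propagate (7 stmts):
  t = 7
  y = 7
  z = 7
  v = 9
  x = 8
  a = 7 - 4
  return 7
After constant-fold (7 stmts):
  t = 7
  y = 7
  z = 7
  v = 9
  x = 8
  a = 3
  return 7
After dead-code-elim (1 stmts):
  return 7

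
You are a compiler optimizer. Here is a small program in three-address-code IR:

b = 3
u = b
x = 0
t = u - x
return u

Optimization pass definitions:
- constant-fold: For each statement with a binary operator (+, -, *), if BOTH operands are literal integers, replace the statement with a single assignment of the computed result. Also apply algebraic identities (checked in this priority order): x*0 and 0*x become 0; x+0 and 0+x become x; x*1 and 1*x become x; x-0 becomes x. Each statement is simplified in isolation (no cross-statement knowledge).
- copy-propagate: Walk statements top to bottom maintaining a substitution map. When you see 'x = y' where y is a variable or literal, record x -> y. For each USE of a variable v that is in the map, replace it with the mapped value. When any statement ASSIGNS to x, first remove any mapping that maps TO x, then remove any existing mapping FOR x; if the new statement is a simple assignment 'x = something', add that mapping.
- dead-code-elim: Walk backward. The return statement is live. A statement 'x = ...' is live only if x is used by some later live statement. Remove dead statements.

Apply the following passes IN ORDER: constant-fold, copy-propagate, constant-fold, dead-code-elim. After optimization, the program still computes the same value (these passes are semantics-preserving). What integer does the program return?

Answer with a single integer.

Initial IR:
  b = 3
  u = b
  x = 0
  t = u - x
  return u
After constant-fold (5 stmts):
  b = 3
  u = b
  x = 0
  t = u - x
  return u
After copy-propagate (5 stmts):
  b = 3
  u = 3
  x = 0
  t = 3 - 0
  return 3
After constant-fold (5 stmts):
  b = 3
  u = 3
  x = 0
  t = 3
  return 3
After dead-code-elim (1 stmts):
  return 3
Evaluate:
  b = 3  =>  b = 3
  u = b  =>  u = 3
  x = 0  =>  x = 0
  t = u - x  =>  t = 3
  return u = 3

Answer: 3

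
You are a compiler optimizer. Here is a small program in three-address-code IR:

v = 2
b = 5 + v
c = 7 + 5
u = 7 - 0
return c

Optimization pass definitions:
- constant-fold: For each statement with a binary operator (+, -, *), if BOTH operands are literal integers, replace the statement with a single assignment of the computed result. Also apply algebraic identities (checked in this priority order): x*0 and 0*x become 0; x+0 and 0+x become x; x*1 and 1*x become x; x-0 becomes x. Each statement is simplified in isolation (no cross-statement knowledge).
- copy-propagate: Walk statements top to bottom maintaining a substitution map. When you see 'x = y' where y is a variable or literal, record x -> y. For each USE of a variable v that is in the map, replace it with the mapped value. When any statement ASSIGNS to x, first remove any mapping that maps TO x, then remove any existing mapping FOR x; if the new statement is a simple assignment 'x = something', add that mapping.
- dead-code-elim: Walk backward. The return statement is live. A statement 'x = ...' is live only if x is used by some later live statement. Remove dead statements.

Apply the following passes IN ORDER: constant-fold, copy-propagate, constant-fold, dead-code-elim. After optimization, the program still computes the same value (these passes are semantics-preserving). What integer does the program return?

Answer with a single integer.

Initial IR:
  v = 2
  b = 5 + v
  c = 7 + 5
  u = 7 - 0
  return c
After constant-fold (5 stmts):
  v = 2
  b = 5 + v
  c = 12
  u = 7
  return c
After copy-propagate (5 stmts):
  v = 2
  b = 5 + 2
  c = 12
  u = 7
  return 12
After constant-fold (5 stmts):
  v = 2
  b = 7
  c = 12
  u = 7
  return 12
After dead-code-elim (1 stmts):
  return 12
Evaluate:
  v = 2  =>  v = 2
  b = 5 + v  =>  b = 7
  c = 7 + 5  =>  c = 12
  u = 7 - 0  =>  u = 7
  return c = 12

Answer: 12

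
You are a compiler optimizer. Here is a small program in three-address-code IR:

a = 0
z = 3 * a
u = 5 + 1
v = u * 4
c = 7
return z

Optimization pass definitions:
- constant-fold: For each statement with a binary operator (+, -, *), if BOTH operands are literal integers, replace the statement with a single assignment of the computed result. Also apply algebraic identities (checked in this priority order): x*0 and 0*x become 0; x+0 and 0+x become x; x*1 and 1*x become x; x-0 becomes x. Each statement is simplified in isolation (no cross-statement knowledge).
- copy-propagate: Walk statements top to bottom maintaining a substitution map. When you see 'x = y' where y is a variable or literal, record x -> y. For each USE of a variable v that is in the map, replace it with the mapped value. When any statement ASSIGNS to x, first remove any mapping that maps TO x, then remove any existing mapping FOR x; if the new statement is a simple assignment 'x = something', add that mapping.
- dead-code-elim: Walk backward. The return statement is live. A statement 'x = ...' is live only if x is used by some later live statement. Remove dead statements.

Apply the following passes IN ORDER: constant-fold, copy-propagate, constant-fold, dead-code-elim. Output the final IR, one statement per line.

Initial IR:
  a = 0
  z = 3 * a
  u = 5 + 1
  v = u * 4
  c = 7
  return z
After constant-fold (6 stmts):
  a = 0
  z = 3 * a
  u = 6
  v = u * 4
  c = 7
  return z
After copy-propagate (6 stmts):
  a = 0
  z = 3 * 0
  u = 6
  v = 6 * 4
  c = 7
  return z
After constant-fold (6 stmts):
  a = 0
  z = 0
  u = 6
  v = 24
  c = 7
  return z
After dead-code-elim (2 stmts):
  z = 0
  return z

Answer: z = 0
return z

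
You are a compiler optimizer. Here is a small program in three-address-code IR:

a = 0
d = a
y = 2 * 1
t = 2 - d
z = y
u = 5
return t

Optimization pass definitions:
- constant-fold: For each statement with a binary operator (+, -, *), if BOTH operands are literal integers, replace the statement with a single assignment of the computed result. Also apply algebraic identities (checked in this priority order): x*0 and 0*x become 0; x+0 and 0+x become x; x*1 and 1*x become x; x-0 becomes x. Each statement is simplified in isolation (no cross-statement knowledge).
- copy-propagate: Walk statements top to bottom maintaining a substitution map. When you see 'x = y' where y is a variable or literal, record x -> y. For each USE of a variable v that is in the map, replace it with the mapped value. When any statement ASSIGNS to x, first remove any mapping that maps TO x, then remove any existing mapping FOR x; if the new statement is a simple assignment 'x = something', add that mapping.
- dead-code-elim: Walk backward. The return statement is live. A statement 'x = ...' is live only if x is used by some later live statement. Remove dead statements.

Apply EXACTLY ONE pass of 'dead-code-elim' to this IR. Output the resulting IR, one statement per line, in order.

Answer: a = 0
d = a
t = 2 - d
return t

Derivation:
Applying dead-code-elim statement-by-statement:
  [7] return t  -> KEEP (return); live=['t']
  [6] u = 5  -> DEAD (u not live)
  [5] z = y  -> DEAD (z not live)
  [4] t = 2 - d  -> KEEP; live=['d']
  [3] y = 2 * 1  -> DEAD (y not live)
  [2] d = a  -> KEEP; live=['a']
  [1] a = 0  -> KEEP; live=[]
Result (4 stmts):
  a = 0
  d = a
  t = 2 - d
  return t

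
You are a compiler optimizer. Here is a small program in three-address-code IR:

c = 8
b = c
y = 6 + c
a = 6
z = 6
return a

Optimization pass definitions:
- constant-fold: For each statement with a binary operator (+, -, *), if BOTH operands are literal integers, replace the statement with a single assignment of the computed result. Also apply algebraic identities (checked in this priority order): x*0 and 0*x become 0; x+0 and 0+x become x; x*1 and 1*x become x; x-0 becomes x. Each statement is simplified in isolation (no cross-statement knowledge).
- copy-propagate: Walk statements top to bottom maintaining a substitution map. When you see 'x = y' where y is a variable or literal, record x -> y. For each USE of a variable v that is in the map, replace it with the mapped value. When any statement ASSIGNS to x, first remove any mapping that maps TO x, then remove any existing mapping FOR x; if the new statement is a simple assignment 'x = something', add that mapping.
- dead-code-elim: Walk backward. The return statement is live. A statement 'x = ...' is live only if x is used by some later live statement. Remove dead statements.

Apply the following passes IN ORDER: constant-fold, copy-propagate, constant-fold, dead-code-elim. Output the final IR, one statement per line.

Answer: return 6

Derivation:
Initial IR:
  c = 8
  b = c
  y = 6 + c
  a = 6
  z = 6
  return a
After constant-fold (6 stmts):
  c = 8
  b = c
  y = 6 + c
  a = 6
  z = 6
  return a
After copy-propagate (6 stmts):
  c = 8
  b = 8
  y = 6 + 8
  a = 6
  z = 6
  return 6
After constant-fold (6 stmts):
  c = 8
  b = 8
  y = 14
  a = 6
  z = 6
  return 6
After dead-code-elim (1 stmts):
  return 6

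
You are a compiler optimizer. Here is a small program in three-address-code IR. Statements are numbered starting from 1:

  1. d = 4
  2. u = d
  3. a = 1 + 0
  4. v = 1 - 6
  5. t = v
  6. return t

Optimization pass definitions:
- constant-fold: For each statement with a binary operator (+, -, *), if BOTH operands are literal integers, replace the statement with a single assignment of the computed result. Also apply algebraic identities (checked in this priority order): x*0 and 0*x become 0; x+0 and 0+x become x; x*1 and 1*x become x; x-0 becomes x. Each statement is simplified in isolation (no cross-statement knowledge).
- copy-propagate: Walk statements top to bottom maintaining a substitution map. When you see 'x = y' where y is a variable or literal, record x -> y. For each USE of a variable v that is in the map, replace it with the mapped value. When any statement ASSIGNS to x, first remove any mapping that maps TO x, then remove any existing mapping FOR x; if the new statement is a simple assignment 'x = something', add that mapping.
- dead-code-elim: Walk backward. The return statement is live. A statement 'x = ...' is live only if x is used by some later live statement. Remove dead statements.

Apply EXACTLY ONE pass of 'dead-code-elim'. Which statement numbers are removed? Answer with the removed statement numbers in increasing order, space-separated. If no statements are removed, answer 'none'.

Backward liveness scan:
Stmt 1 'd = 4': DEAD (d not in live set [])
Stmt 2 'u = d': DEAD (u not in live set [])
Stmt 3 'a = 1 + 0': DEAD (a not in live set [])
Stmt 4 'v = 1 - 6': KEEP (v is live); live-in = []
Stmt 5 't = v': KEEP (t is live); live-in = ['v']
Stmt 6 'return t': KEEP (return); live-in = ['t']
Removed statement numbers: [1, 2, 3]
Surviving IR:
  v = 1 - 6
  t = v
  return t

Answer: 1 2 3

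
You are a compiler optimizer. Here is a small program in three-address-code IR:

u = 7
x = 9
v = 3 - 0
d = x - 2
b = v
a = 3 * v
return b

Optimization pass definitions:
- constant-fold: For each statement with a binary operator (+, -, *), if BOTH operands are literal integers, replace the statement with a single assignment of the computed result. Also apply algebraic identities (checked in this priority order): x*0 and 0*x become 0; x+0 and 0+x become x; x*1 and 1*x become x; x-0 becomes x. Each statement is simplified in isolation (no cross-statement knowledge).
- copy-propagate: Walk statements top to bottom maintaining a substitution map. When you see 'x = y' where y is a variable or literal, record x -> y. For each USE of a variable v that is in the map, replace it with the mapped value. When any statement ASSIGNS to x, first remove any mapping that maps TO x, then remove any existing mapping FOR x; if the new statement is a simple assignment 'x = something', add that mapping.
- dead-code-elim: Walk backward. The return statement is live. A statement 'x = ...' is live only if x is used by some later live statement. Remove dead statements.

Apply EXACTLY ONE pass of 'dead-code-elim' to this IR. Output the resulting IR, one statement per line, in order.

Answer: v = 3 - 0
b = v
return b

Derivation:
Applying dead-code-elim statement-by-statement:
  [7] return b  -> KEEP (return); live=['b']
  [6] a = 3 * v  -> DEAD (a not live)
  [5] b = v  -> KEEP; live=['v']
  [4] d = x - 2  -> DEAD (d not live)
  [3] v = 3 - 0  -> KEEP; live=[]
  [2] x = 9  -> DEAD (x not live)
  [1] u = 7  -> DEAD (u not live)
Result (3 stmts):
  v = 3 - 0
  b = v
  return b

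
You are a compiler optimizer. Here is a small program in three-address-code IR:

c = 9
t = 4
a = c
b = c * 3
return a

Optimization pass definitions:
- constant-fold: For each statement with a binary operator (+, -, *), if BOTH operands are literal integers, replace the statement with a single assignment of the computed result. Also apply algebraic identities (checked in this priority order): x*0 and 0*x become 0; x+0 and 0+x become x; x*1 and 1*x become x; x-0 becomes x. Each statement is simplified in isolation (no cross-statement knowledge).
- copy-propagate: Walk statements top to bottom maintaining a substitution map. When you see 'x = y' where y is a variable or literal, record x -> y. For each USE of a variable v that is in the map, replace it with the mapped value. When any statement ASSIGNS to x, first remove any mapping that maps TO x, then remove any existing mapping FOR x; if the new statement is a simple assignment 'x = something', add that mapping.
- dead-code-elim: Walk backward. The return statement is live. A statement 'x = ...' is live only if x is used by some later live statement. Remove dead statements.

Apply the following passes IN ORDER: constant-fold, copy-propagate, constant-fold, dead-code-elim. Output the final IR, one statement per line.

Initial IR:
  c = 9
  t = 4
  a = c
  b = c * 3
  return a
After constant-fold (5 stmts):
  c = 9
  t = 4
  a = c
  b = c * 3
  return a
After copy-propagate (5 stmts):
  c = 9
  t = 4
  a = 9
  b = 9 * 3
  return 9
After constant-fold (5 stmts):
  c = 9
  t = 4
  a = 9
  b = 27
  return 9
After dead-code-elim (1 stmts):
  return 9

Answer: return 9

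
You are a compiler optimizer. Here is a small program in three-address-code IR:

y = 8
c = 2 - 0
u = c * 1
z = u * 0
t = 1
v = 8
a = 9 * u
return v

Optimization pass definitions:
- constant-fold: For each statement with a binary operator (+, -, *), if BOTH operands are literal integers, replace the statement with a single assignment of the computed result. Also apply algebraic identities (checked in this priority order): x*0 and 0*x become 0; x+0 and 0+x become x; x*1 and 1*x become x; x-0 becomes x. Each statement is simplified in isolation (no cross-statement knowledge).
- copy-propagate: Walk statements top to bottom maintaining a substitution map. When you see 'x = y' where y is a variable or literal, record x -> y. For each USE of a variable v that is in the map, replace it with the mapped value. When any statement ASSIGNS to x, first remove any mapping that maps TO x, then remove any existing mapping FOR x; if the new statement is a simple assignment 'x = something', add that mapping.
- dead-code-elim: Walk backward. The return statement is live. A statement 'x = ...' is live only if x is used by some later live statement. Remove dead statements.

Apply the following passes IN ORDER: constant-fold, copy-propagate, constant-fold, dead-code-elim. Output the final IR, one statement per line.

Initial IR:
  y = 8
  c = 2 - 0
  u = c * 1
  z = u * 0
  t = 1
  v = 8
  a = 9 * u
  return v
After constant-fold (8 stmts):
  y = 8
  c = 2
  u = c
  z = 0
  t = 1
  v = 8
  a = 9 * u
  return v
After copy-propagate (8 stmts):
  y = 8
  c = 2
  u = 2
  z = 0
  t = 1
  v = 8
  a = 9 * 2
  return 8
After constant-fold (8 stmts):
  y = 8
  c = 2
  u = 2
  z = 0
  t = 1
  v = 8
  a = 18
  return 8
After dead-code-elim (1 stmts):
  return 8

Answer: return 8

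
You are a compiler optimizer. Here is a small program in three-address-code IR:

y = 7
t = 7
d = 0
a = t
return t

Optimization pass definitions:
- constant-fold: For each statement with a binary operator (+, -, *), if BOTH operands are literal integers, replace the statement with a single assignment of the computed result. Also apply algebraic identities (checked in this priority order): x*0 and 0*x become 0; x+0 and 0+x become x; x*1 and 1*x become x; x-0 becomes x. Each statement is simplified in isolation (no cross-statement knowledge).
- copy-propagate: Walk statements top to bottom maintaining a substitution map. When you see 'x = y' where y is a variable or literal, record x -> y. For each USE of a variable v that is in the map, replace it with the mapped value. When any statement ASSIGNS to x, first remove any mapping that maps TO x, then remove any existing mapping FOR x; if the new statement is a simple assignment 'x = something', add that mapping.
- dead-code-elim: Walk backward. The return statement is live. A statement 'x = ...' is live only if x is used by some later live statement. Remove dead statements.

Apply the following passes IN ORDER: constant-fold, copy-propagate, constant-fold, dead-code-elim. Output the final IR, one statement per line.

Initial IR:
  y = 7
  t = 7
  d = 0
  a = t
  return t
After constant-fold (5 stmts):
  y = 7
  t = 7
  d = 0
  a = t
  return t
After copy-propagate (5 stmts):
  y = 7
  t = 7
  d = 0
  a = 7
  return 7
After constant-fold (5 stmts):
  y = 7
  t = 7
  d = 0
  a = 7
  return 7
After dead-code-elim (1 stmts):
  return 7

Answer: return 7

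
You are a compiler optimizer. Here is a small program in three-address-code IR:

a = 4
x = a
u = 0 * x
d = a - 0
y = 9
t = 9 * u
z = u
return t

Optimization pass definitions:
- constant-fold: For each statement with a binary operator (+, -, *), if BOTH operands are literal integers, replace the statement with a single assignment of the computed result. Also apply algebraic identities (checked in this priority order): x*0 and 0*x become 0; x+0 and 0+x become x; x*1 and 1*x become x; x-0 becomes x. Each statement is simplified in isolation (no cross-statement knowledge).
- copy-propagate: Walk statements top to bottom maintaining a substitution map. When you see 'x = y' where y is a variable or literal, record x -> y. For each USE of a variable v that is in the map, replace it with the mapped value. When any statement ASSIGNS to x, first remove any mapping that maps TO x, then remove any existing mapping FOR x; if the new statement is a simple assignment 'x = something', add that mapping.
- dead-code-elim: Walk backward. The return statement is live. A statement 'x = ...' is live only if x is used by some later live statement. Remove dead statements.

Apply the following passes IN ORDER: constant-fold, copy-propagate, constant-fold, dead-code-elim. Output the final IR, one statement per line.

Initial IR:
  a = 4
  x = a
  u = 0 * x
  d = a - 0
  y = 9
  t = 9 * u
  z = u
  return t
After constant-fold (8 stmts):
  a = 4
  x = a
  u = 0
  d = a
  y = 9
  t = 9 * u
  z = u
  return t
After copy-propagate (8 stmts):
  a = 4
  x = 4
  u = 0
  d = 4
  y = 9
  t = 9 * 0
  z = 0
  return t
After constant-fold (8 stmts):
  a = 4
  x = 4
  u = 0
  d = 4
  y = 9
  t = 0
  z = 0
  return t
After dead-code-elim (2 stmts):
  t = 0
  return t

Answer: t = 0
return t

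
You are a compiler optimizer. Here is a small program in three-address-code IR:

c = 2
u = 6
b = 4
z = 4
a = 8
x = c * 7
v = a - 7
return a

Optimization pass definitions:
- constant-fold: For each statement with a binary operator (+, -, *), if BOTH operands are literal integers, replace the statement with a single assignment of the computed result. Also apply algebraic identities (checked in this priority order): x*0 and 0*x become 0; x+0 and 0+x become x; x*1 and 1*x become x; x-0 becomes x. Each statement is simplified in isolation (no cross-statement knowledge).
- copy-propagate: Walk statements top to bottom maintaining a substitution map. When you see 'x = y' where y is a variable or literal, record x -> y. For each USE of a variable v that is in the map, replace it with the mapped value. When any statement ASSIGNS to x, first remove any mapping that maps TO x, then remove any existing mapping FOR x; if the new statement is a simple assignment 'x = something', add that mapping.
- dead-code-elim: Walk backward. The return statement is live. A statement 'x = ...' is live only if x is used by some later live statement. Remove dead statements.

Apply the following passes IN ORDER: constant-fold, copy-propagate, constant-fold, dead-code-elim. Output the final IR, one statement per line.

Answer: return 8

Derivation:
Initial IR:
  c = 2
  u = 6
  b = 4
  z = 4
  a = 8
  x = c * 7
  v = a - 7
  return a
After constant-fold (8 stmts):
  c = 2
  u = 6
  b = 4
  z = 4
  a = 8
  x = c * 7
  v = a - 7
  return a
After copy-propagate (8 stmts):
  c = 2
  u = 6
  b = 4
  z = 4
  a = 8
  x = 2 * 7
  v = 8 - 7
  return 8
After constant-fold (8 stmts):
  c = 2
  u = 6
  b = 4
  z = 4
  a = 8
  x = 14
  v = 1
  return 8
After dead-code-elim (1 stmts):
  return 8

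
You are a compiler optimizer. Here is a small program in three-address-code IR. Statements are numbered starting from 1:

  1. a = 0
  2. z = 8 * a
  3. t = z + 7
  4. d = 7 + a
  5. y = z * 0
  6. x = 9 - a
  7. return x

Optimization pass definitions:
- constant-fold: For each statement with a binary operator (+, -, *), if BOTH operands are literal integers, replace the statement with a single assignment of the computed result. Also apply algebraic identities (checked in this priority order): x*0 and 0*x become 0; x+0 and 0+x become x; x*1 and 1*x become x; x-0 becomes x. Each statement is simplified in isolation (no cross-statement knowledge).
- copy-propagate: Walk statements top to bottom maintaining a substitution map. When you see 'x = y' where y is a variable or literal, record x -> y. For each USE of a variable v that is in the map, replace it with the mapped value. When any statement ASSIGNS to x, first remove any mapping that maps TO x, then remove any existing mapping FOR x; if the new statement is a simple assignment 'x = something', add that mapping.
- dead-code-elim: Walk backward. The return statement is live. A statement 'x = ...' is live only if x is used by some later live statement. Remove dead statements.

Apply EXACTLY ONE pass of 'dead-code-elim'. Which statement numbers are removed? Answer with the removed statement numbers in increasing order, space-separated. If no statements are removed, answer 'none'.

Backward liveness scan:
Stmt 1 'a = 0': KEEP (a is live); live-in = []
Stmt 2 'z = 8 * a': DEAD (z not in live set ['a'])
Stmt 3 't = z + 7': DEAD (t not in live set ['a'])
Stmt 4 'd = 7 + a': DEAD (d not in live set ['a'])
Stmt 5 'y = z * 0': DEAD (y not in live set ['a'])
Stmt 6 'x = 9 - a': KEEP (x is live); live-in = ['a']
Stmt 7 'return x': KEEP (return); live-in = ['x']
Removed statement numbers: [2, 3, 4, 5]
Surviving IR:
  a = 0
  x = 9 - a
  return x

Answer: 2 3 4 5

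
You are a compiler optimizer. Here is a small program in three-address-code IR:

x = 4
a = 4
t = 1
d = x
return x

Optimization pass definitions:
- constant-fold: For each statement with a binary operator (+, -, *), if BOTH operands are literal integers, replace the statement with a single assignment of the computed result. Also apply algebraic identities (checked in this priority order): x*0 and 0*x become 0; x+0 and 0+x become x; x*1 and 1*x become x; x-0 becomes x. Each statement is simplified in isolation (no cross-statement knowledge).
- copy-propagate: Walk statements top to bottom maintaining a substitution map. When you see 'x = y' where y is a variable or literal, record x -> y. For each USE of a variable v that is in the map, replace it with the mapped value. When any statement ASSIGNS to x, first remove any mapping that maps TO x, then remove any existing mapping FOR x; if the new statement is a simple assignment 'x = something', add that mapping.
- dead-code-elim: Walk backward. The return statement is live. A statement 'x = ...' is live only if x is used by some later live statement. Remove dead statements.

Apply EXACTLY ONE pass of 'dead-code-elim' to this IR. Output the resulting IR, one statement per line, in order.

Answer: x = 4
return x

Derivation:
Applying dead-code-elim statement-by-statement:
  [5] return x  -> KEEP (return); live=['x']
  [4] d = x  -> DEAD (d not live)
  [3] t = 1  -> DEAD (t not live)
  [2] a = 4  -> DEAD (a not live)
  [1] x = 4  -> KEEP; live=[]
Result (2 stmts):
  x = 4
  return x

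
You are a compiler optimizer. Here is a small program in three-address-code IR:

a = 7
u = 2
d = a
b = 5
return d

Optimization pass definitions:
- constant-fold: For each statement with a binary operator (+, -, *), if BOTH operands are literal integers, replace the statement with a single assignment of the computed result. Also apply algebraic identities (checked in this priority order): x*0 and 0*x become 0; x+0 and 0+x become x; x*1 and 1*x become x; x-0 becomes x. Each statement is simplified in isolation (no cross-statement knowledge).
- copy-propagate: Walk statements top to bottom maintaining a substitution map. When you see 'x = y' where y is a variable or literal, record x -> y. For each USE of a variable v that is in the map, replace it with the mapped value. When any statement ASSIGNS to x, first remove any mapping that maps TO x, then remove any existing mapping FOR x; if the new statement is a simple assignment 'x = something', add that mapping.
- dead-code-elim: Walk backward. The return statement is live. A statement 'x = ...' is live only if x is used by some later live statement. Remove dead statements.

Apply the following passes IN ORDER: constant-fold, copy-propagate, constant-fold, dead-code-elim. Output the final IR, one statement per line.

Initial IR:
  a = 7
  u = 2
  d = a
  b = 5
  return d
After constant-fold (5 stmts):
  a = 7
  u = 2
  d = a
  b = 5
  return d
After copy-propagate (5 stmts):
  a = 7
  u = 2
  d = 7
  b = 5
  return 7
After constant-fold (5 stmts):
  a = 7
  u = 2
  d = 7
  b = 5
  return 7
After dead-code-elim (1 stmts):
  return 7

Answer: return 7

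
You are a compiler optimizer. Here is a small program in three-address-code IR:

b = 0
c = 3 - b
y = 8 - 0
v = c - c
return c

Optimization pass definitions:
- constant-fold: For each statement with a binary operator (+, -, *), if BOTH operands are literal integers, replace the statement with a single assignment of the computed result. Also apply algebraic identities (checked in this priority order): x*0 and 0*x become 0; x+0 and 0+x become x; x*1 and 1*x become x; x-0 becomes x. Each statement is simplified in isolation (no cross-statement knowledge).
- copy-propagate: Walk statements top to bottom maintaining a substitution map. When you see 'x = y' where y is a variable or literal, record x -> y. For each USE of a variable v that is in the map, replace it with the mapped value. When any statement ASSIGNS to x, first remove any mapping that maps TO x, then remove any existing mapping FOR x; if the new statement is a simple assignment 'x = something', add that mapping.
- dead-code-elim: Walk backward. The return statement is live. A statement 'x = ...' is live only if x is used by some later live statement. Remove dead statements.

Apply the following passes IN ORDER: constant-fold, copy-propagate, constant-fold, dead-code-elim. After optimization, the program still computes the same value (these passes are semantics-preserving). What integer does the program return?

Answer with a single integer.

Initial IR:
  b = 0
  c = 3 - b
  y = 8 - 0
  v = c - c
  return c
After constant-fold (5 stmts):
  b = 0
  c = 3 - b
  y = 8
  v = c - c
  return c
After copy-propagate (5 stmts):
  b = 0
  c = 3 - 0
  y = 8
  v = c - c
  return c
After constant-fold (5 stmts):
  b = 0
  c = 3
  y = 8
  v = c - c
  return c
After dead-code-elim (2 stmts):
  c = 3
  return c
Evaluate:
  b = 0  =>  b = 0
  c = 3 - b  =>  c = 3
  y = 8 - 0  =>  y = 8
  v = c - c  =>  v = 0
  return c = 3

Answer: 3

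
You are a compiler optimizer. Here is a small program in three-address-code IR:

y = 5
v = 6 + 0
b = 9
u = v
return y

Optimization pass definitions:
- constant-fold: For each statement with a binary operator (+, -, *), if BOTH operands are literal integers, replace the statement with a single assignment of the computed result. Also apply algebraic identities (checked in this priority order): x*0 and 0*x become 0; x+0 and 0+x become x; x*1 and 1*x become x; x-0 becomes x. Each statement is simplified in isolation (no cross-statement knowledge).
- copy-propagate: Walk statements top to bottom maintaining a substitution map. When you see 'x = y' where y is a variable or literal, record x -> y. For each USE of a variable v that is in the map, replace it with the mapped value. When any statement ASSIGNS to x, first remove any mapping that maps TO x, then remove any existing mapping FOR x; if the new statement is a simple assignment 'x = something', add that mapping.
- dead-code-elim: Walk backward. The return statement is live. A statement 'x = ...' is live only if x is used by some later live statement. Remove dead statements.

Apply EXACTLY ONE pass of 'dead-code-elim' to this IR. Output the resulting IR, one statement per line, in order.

Answer: y = 5
return y

Derivation:
Applying dead-code-elim statement-by-statement:
  [5] return y  -> KEEP (return); live=['y']
  [4] u = v  -> DEAD (u not live)
  [3] b = 9  -> DEAD (b not live)
  [2] v = 6 + 0  -> DEAD (v not live)
  [1] y = 5  -> KEEP; live=[]
Result (2 stmts):
  y = 5
  return y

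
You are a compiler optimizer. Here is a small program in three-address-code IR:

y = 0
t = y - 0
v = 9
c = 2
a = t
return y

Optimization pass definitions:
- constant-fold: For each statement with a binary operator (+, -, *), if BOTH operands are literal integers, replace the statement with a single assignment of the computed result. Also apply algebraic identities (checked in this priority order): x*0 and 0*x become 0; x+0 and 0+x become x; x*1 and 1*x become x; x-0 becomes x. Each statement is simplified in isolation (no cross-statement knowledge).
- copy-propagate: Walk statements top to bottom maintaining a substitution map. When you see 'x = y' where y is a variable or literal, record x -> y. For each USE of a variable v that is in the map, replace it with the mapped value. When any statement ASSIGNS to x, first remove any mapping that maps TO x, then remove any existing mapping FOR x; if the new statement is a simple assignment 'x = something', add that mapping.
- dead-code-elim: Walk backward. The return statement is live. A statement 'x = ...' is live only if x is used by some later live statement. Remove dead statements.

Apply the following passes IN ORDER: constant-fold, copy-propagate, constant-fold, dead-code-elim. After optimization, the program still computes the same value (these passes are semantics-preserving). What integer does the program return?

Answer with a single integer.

Answer: 0

Derivation:
Initial IR:
  y = 0
  t = y - 0
  v = 9
  c = 2
  a = t
  return y
After constant-fold (6 stmts):
  y = 0
  t = y
  v = 9
  c = 2
  a = t
  return y
After copy-propagate (6 stmts):
  y = 0
  t = 0
  v = 9
  c = 2
  a = 0
  return 0
After constant-fold (6 stmts):
  y = 0
  t = 0
  v = 9
  c = 2
  a = 0
  return 0
After dead-code-elim (1 stmts):
  return 0
Evaluate:
  y = 0  =>  y = 0
  t = y - 0  =>  t = 0
  v = 9  =>  v = 9
  c = 2  =>  c = 2
  a = t  =>  a = 0
  return y = 0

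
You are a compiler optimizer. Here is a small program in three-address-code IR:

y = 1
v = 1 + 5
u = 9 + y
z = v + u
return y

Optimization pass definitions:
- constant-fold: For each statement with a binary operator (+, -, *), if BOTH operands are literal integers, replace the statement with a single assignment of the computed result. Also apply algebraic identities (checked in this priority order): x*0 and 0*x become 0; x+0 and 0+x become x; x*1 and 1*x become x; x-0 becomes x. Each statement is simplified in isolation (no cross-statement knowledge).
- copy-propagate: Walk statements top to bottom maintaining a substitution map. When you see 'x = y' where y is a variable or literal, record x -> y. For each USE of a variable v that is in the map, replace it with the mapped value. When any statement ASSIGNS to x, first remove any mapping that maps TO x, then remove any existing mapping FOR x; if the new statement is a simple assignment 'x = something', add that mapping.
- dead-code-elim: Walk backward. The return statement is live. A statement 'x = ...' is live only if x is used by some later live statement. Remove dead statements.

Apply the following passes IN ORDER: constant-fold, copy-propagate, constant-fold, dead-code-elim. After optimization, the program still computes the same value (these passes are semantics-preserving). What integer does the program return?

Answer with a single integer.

Initial IR:
  y = 1
  v = 1 + 5
  u = 9 + y
  z = v + u
  return y
After constant-fold (5 stmts):
  y = 1
  v = 6
  u = 9 + y
  z = v + u
  return y
After copy-propagate (5 stmts):
  y = 1
  v = 6
  u = 9 + 1
  z = 6 + u
  return 1
After constant-fold (5 stmts):
  y = 1
  v = 6
  u = 10
  z = 6 + u
  return 1
After dead-code-elim (1 stmts):
  return 1
Evaluate:
  y = 1  =>  y = 1
  v = 1 + 5  =>  v = 6
  u = 9 + y  =>  u = 10
  z = v + u  =>  z = 16
  return y = 1

Answer: 1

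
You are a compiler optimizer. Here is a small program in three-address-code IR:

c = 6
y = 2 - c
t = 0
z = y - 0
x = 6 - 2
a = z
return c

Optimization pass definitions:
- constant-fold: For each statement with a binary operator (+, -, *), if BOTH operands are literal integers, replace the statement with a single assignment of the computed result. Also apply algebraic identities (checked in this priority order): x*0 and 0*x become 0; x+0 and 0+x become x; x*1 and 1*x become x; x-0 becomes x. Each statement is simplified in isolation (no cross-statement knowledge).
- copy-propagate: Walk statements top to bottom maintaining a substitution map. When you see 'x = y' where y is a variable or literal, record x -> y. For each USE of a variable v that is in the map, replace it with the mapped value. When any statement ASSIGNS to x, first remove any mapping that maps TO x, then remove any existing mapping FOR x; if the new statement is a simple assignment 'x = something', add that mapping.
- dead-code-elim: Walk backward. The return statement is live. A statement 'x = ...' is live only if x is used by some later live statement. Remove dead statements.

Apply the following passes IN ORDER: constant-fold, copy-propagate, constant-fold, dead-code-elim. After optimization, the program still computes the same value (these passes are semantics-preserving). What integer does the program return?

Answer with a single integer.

Initial IR:
  c = 6
  y = 2 - c
  t = 0
  z = y - 0
  x = 6 - 2
  a = z
  return c
After constant-fold (7 stmts):
  c = 6
  y = 2 - c
  t = 0
  z = y
  x = 4
  a = z
  return c
After copy-propagate (7 stmts):
  c = 6
  y = 2 - 6
  t = 0
  z = y
  x = 4
  a = y
  return 6
After constant-fold (7 stmts):
  c = 6
  y = -4
  t = 0
  z = y
  x = 4
  a = y
  return 6
After dead-code-elim (1 stmts):
  return 6
Evaluate:
  c = 6  =>  c = 6
  y = 2 - c  =>  y = -4
  t = 0  =>  t = 0
  z = y - 0  =>  z = -4
  x = 6 - 2  =>  x = 4
  a = z  =>  a = -4
  return c = 6

Answer: 6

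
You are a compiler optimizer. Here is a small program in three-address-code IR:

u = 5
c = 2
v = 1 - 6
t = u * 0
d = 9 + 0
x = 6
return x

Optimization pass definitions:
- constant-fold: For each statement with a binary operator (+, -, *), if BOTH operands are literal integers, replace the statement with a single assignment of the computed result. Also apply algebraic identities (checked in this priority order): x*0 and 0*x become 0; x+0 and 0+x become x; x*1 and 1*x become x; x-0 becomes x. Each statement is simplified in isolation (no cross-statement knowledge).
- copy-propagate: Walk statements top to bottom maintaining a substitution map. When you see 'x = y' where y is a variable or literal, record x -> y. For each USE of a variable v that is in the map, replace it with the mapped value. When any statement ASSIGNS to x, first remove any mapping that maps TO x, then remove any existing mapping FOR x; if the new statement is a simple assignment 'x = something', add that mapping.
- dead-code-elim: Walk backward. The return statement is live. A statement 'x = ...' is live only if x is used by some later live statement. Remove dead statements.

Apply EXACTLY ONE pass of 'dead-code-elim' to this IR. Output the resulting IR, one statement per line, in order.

Applying dead-code-elim statement-by-statement:
  [7] return x  -> KEEP (return); live=['x']
  [6] x = 6  -> KEEP; live=[]
  [5] d = 9 + 0  -> DEAD (d not live)
  [4] t = u * 0  -> DEAD (t not live)
  [3] v = 1 - 6  -> DEAD (v not live)
  [2] c = 2  -> DEAD (c not live)
  [1] u = 5  -> DEAD (u not live)
Result (2 stmts):
  x = 6
  return x

Answer: x = 6
return x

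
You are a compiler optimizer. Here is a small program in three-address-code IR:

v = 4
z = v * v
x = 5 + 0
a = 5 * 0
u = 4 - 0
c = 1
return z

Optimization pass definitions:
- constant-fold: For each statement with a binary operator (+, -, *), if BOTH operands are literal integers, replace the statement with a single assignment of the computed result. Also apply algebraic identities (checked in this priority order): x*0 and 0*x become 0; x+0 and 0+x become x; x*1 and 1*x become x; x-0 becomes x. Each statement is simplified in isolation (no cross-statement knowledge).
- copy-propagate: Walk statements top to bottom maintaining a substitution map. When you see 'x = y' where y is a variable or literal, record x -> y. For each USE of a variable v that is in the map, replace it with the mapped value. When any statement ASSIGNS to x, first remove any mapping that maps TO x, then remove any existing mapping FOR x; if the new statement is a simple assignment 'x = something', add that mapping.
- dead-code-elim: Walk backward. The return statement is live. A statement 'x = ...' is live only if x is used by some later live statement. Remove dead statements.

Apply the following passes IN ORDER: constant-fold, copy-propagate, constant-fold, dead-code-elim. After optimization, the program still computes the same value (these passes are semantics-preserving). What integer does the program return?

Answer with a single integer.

Initial IR:
  v = 4
  z = v * v
  x = 5 + 0
  a = 5 * 0
  u = 4 - 0
  c = 1
  return z
After constant-fold (7 stmts):
  v = 4
  z = v * v
  x = 5
  a = 0
  u = 4
  c = 1
  return z
After copy-propagate (7 stmts):
  v = 4
  z = 4 * 4
  x = 5
  a = 0
  u = 4
  c = 1
  return z
After constant-fold (7 stmts):
  v = 4
  z = 16
  x = 5
  a = 0
  u = 4
  c = 1
  return z
After dead-code-elim (2 stmts):
  z = 16
  return z
Evaluate:
  v = 4  =>  v = 4
  z = v * v  =>  z = 16
  x = 5 + 0  =>  x = 5
  a = 5 * 0  =>  a = 0
  u = 4 - 0  =>  u = 4
  c = 1  =>  c = 1
  return z = 16

Answer: 16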